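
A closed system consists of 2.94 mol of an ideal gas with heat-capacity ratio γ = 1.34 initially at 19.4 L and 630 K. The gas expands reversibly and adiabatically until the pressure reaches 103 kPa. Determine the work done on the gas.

-18300 J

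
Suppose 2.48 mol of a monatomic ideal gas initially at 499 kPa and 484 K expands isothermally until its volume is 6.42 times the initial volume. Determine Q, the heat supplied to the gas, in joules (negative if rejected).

V₁ = nRT₁/P₁ = 2.48×8.314×484/499 = 20.0 L.
Isothermal: T stays 484 K; PV = const ⇒ V₂ = 128 L, P₂ = 77.7 kPa.
ΔU = 0 (ideal gas, T constant).
W = nRT ln(V₂/V₁) = 2.48×8.314×484×ln(6.42) = 18600 J.
Q = ΔU + W = 18600 J.

18600 J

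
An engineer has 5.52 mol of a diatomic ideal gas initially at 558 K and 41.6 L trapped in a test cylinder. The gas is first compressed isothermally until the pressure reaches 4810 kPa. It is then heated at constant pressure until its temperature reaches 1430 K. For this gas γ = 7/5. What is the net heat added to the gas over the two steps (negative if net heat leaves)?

87400 J

P₁ = nRT₁/V₁ = 5.52×8.314×558/41.6 = 616 kPa.
Step 1 — Isothermal: T stays 558 K; PV = const ⇒ V₂ = 5.32 L, P₂ = 4810 kPa.
ΔU = 0 (ideal gas, T constant).
W = nRT ln(V₂/V₁) = 5.52×8.314×558×ln(0.128) = -52600 J.
Q = ΔU + W = -52600 J.
State after step 1: P = 4810 kPa, V = 5.32 L, T = 558 K.
Step 2 — Isobaric: P stays 4810 kPa; V/T = const ⇒ T₂ = 1430 K, V₂ = 13.6 L.
W = PΔV = 4810×(13.6−5.32) kPa·L = 40000 J.
ΔU = nCvΔT = 5.52×20.8×(1430−558) = 100000 J.
Q = ΔU + W = nCpΔT = 140000 J.
Net over both steps: W = -12600 J, Q = 87400 J, ΔU = 100000 J.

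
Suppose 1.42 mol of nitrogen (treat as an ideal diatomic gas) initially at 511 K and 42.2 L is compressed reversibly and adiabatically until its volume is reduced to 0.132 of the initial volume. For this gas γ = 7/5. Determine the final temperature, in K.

P₁ = nRT₁/V₁ = 1.42×8.314×511/42.2 = 143 kPa.
Adiabatic: TV^(γ−1) = const ⇒ T₂ = 511×(7.58)^0.400 = 1150 K; PV^γ = const ⇒ P₂ = 2430 kPa.

1150 K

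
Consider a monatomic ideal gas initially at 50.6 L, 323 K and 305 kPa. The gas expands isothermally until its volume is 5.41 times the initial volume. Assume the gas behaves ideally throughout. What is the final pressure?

Isothermal: T stays 323 K; PV = const ⇒ V₂ = 274 L, P₂ = 56.4 kPa.

56.4 kPa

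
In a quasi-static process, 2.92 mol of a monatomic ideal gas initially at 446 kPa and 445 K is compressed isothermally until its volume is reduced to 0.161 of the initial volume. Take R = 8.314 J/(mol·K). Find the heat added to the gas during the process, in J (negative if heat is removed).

V₁ = nRT₁/P₁ = 2.92×8.314×445/446 = 24.2 L.
Isothermal: T stays 445 K; PV = const ⇒ V₂ = 3.90 L, P₂ = 2770 kPa.
ΔU = 0 (ideal gas, T constant).
W = nRT ln(V₂/V₁) = 2.92×8.314×445×ln(0.161) = -19700 J.
Q = ΔU + W = -19700 J.

-19700 J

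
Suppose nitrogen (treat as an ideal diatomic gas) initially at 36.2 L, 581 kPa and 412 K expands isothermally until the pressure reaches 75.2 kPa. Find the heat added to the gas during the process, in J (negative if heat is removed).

n = P₁V₁/(RT₁) = 581×36.2/(8.314×412) = 6.14 mol.
Isothermal: T stays 412 K; PV = const ⇒ V₂ = 280 L, P₂ = 75.2 kPa.
ΔU = 0 (ideal gas, T constant).
W = nRT ln(V₂/V₁) = 6.14×8.314×412×ln(7.73) = 43000 J.
Q = ΔU + W = 43000 J.

43000 J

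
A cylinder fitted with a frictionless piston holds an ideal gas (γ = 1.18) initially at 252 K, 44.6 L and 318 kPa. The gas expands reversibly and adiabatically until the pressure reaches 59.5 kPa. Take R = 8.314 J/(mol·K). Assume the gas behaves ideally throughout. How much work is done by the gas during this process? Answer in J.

17800 J

n = P₁V₁/(RT₁) = 318×44.6/(8.314×252) = 6.77 mol.
Adiabatic: T₂/T₁ = (P₂/P₁)^((γ−1)/γ) ⇒ T₂ = 252×(0.187)^0.153 = 195 K; V₂ = 185 L.
ΔU = nCvΔT = 6.77×46.2×(195−252) = -17800 J.
Q = 0 for an adiabatic process, so W = −ΔU = 17800 J.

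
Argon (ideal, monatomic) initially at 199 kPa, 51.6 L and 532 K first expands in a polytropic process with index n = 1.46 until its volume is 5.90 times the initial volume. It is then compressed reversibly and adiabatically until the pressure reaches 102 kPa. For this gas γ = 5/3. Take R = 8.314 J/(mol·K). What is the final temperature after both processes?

507 K

n = P₁V₁/(RT₁) = 199×51.6/(8.314×532) = 2.32 mol.
Step 1 — Polytropic n=1.46: T₂ = T₁(V₁/V₂)^(n−1) = 532×(0.169)^0.46 = 235 K; P₂ = P₁(V₁/V₂)^n = 14.9 kPa.
W = (P₁V₁−P₂V₂)/(n−1) = (199×51.6−14.9×304)/0.46 = 12500 J.
ΔU = nCvΔT = 2.32×12.5×(235−532) = -8590 J.
Q = ΔU + W = 3860 J.
State after step 1: P = 14.9 kPa, V = 304 L, T = 235 K.
Step 2 — Adiabatic: T₂/T₁ = (P₂/P₁)^((γ−1)/γ) ⇒ T₂ = 235×(6.84)^0.400 = 507 K; V₂ = 96.0 L.
ΔU = nCvΔT = 2.32×12.5×(507−235) = 7880 J.
Q = 0 for an adiabatic process, so W = −ΔU = -7880 J.
Net over both steps: W = 4570 J, Q = 3860 J, ΔU = -711 J.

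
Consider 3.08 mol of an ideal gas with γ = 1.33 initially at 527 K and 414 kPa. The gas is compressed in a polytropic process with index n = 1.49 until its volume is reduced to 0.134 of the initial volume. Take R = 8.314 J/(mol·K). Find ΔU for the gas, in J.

68600 J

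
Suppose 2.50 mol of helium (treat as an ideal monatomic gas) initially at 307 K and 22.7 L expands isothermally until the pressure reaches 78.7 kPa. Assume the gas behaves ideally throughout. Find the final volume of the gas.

81.1 L

P₁ = nRT₁/V₁ = 2.50×8.314×307/22.7 = 281 kPa.
Isothermal: T stays 307 K; PV = const ⇒ V₂ = 81.1 L, P₂ = 78.7 kPa.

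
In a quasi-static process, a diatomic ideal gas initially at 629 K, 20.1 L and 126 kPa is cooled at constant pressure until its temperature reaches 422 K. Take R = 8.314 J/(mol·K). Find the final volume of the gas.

13.5 L

Isobaric: P stays 126 kPa; V/T = const ⇒ T₂ = 422 K, V₂ = 13.5 L.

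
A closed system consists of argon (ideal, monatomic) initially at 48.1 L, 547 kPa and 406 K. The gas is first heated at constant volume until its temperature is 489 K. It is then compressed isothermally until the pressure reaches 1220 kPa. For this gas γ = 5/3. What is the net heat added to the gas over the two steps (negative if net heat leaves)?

n = P₁V₁/(RT₁) = 547×48.1/(8.314×406) = 7.79 mol.
Step 1 — Isochoric: V stays 48.1 L; P/T = const ⇒ T₂ = 489 K, P₂ = 659 kPa.
W = 0 (no volume change).
ΔU = nCvΔT = 7.79×12.5×(489−406) = 8070 J.
Q = ΔU = 8070 J.
State after step 1: P = 659 kPa, V = 48.1 L, T = 489 K.
Step 2 — Isothermal: T stays 489 K; PV = const ⇒ V₂ = 26.0 L, P₂ = 1220 kPa.
ΔU = 0 (ideal gas, T constant).
W = nRT ln(V₂/V₁) = 7.79×8.314×489×ln(0.540) = -19500 J.
Q = ΔU + W = -19500 J.
Net over both steps: W = -19500 J, Q = -11500 J, ΔU = 8070 J.

-11500 J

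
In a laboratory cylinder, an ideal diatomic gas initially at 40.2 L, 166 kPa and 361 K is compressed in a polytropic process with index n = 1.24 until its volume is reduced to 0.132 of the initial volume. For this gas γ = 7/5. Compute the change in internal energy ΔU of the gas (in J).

10400 J

n = P₁V₁/(RT₁) = 166×40.2/(8.314×361) = 2.22 mol.
Polytropic n=1.24: T₂ = T₁(V₁/V₂)^(n−1) = 361×(7.58)^0.24 = 587 K; P₂ = P₁(V₁/V₂)^n = 2040 kPa.
For an ideal gas ΔU = nCvΔT with Cv = (5/2)R = 20.8 J/(mol·K).
ΔU = 2.22×20.8×(587−361) = 10400 J.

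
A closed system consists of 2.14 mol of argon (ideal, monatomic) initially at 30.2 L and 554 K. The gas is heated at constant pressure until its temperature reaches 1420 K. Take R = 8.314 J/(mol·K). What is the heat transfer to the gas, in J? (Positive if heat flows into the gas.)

38500 J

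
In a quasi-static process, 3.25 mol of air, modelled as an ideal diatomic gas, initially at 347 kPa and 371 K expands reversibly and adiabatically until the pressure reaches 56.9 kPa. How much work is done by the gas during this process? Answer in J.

V₁ = nRT₁/P₁ = 3.25×8.314×371/347 = 28.9 L.
Adiabatic: T₂/T₁ = (P₂/P₁)^((γ−1)/γ) ⇒ T₂ = 371×(0.164)^0.286 = 221 K; V₂ = 105 L.
ΔU = nCvΔT = 3.25×20.8×(221−371) = -10100 J.
Q = 0 for an adiabatic process, so W = −ΔU = 10100 J.

10100 J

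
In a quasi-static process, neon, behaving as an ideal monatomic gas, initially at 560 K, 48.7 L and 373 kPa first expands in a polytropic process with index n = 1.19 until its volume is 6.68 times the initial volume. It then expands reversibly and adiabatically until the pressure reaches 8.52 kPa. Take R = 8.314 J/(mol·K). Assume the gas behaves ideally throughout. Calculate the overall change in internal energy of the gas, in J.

-16900 J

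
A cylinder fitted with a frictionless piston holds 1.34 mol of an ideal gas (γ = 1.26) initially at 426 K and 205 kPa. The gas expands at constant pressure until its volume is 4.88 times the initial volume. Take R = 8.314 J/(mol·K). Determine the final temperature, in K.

V₁ = nRT₁/P₁ = 1.34×8.314×426/205 = 23.2 L.
Isobaric: P stays 205 kPa; V/T = const ⇒ T₂ = 2080 K, V₂ = 113 L.

2080 K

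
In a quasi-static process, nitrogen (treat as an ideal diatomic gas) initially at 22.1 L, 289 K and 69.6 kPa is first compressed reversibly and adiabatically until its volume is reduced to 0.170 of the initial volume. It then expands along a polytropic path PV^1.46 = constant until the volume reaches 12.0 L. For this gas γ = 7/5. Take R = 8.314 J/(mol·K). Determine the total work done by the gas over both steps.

-1160 J

n = P₁V₁/(RT₁) = 69.6×22.1/(8.314×289) = 0.640 mol.
Step 1 — Adiabatic: TV^(γ−1) = const ⇒ T₂ = 289×(5.88)^0.400 = 587 K; PV^γ = const ⇒ P₂ = 832 kPa.
ΔU = nCvΔT = 0.640×20.8×(587−289) = 3970 J.
Q = 0 for an adiabatic process, so W = −ΔU = -3970 J.
State after step 1: P = 832 kPa, V = 3.76 L, T = 587 K.
Step 2 — Polytropic n=1.46: T₂ = T₁(V₁/V₂)^(n−1) = 587×(0.313)^0.46 = 344 K; P₂ = P₁(V₁/V₂)^n = 153 kPa.
W = (P₁V₁−P₂V₂)/(n−1) = (832×3.76−153×12.0)/0.46 = 2810 J.
ΔU = nCvΔT = 0.640×20.8×(344−587) = -3230 J.
Q = ΔU + W = -422 J.
Net over both steps: W = -1160 J, Q = -422 J, ΔU = 734 J.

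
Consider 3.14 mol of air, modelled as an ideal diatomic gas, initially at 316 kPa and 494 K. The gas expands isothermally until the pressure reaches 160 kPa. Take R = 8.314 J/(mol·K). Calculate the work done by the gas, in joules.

8780 J

V₁ = nRT₁/P₁ = 3.14×8.314×494/316 = 40.8 L.
Isothermal: T stays 494 K; PV = const ⇒ V₂ = 80.6 L, P₂ = 160 kPa.
W = nRT ln(V₂/V₁) = 3.14×8.314×494×ln(1.98) = 8780 J.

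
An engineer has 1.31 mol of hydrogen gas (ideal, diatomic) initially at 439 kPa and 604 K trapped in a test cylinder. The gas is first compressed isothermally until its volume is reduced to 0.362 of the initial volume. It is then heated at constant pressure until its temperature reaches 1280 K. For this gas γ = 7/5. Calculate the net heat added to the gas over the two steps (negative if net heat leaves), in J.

V₁ = nRT₁/P₁ = 1.31×8.314×604/439 = 15.0 L.
Step 1 — Isothermal: T stays 604 K; PV = const ⇒ V₂ = 5.42 L, P₂ = 1210 kPa.
ΔU = 0 (ideal gas, T constant).
W = nRT ln(V₂/V₁) = 1.31×8.314×604×ln(0.362) = -6680 J.
Q = ΔU + W = -6680 J.
State after step 1: P = 1210 kPa, V = 5.42 L, T = 604 K.
Step 2 — Isobaric: P stays 1210 kPa; V/T = const ⇒ T₂ = 1280 K, V₂ = 11.5 L.
W = PΔV = 1210×(11.5−5.42) kPa·L = 7360 J.
ΔU = nCvΔT = 1.31×20.8×(1280−604) = 18400 J.
Q = ΔU + W = nCpΔT = 25800 J.
Net over both steps: W = 678 J, Q = 19100 J, ΔU = 18400 J.

19100 J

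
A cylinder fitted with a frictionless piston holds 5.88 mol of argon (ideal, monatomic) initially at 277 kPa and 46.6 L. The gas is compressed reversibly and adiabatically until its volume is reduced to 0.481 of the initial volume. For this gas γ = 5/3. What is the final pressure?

938 kPa

T₁ = P₁V₁/(nR) = 277×46.6/(5.88×8.314) = 264 K.
Adiabatic: TV^(γ−1) = const ⇒ T₂ = 264×(2.08)^0.667 = 430 K; PV^γ = const ⇒ P₂ = 938 kPa.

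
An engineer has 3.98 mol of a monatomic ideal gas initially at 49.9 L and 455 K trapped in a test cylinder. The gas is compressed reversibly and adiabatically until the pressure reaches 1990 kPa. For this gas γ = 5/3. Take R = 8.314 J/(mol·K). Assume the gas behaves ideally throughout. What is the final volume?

16.1 L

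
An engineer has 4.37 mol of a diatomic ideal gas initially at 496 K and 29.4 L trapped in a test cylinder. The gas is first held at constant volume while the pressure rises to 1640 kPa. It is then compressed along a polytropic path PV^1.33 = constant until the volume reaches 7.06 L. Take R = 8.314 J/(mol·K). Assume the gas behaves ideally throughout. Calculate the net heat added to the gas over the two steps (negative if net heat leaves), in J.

P₁ = nRT₁/V₁ = 4.37×8.314×496/29.4 = 613 kPa.
Step 1 — Isochoric: V stays 29.4 L; P/T = const ⇒ T₂ = 1330 K, P₂ = 1640 kPa.
W = 0 (no volume change).
ΔU = nCvΔT = 4.37×20.8×(1330−496) = 75500 J.
Q = ΔU = 75500 J.
State after step 1: P = 1640 kPa, V = 29.4 L, T = 1330 K.
Step 2 — Polytropic n=1.33: T₂ = T₁(V₁/V₂)^(n−1) = 1330×(4.16)^0.33 = 2120 K; P₂ = P₁(V₁/V₂)^n = 10900 kPa.
W = (P₁V₁−P₂V₂)/(n−1) = (1640×29.4−10900×7.06)/0.33 = -87800 J.
ΔU = nCvΔT = 4.37×20.8×(2120−1330) = 72500 J.
Q = ΔU + W = -15400 J.
Net over both steps: W = -87800 J, Q = 60100 J, ΔU = 148000 J.

60100 J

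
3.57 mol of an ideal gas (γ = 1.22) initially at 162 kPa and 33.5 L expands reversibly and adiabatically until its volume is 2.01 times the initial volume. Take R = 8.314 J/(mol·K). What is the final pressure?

69.1 kPa

T₁ = P₁V₁/(nR) = 162×33.5/(3.57×8.314) = 183 K.
Adiabatic: TV^(γ−1) = const ⇒ T₂ = 183×(0.498)^0.220 = 157 K; PV^γ = const ⇒ P₂ = 69.1 kPa.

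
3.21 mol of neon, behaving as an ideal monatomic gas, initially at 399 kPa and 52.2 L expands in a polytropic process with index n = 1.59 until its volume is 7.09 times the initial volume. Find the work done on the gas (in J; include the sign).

-24200 J

T₁ = P₁V₁/(nR) = 399×52.2/(3.21×8.314) = 780 K.
Polytropic n=1.59: T₂ = T₁(V₁/V₂)^(n−1) = 780×(0.141)^0.59 = 246 K; P₂ = P₁(V₁/V₂)^n = 17.7 kPa.
W = (P₁V₁−P₂V₂)/(n−1) = (399×52.2−17.7×370)/0.59 = 24200 J.
Work done on the gas = −W_by = -24200 J.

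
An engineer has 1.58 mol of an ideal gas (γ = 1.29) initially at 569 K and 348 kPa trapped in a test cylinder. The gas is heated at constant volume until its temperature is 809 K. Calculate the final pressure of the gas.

V₁ = nRT₁/P₁ = 1.58×8.314×569/348 = 21.5 L.
Isochoric: V stays 21.5 L; P/T = const ⇒ T₂ = 809 K, P₂ = 495 kPa.

495 kPa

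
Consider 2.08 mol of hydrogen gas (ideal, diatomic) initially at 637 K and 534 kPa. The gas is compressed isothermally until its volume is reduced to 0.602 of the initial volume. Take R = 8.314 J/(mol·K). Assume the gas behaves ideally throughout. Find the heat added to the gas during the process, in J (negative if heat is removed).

V₁ = nRT₁/P₁ = 2.08×8.314×637/534 = 20.6 L.
Isothermal: T stays 637 K; PV = const ⇒ V₂ = 12.4 L, P₂ = 887 kPa.
ΔU = 0 (ideal gas, T constant).
W = nRT ln(V₂/V₁) = 2.08×8.314×637×ln(0.602) = -5590 J.
Q = ΔU + W = -5590 J.

-5590 J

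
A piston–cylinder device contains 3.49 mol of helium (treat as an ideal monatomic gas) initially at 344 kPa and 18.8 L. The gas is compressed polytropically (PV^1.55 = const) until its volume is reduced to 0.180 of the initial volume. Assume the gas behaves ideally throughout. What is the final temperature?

T₁ = P₁V₁/(nR) = 344×18.8/(3.49×8.314) = 223 K.
Polytropic n=1.55: T₂ = T₁(V₁/V₂)^(n−1) = 223×(5.56)^0.55 = 572 K; P₂ = P₁(V₁/V₂)^n = 4910 kPa.

572 K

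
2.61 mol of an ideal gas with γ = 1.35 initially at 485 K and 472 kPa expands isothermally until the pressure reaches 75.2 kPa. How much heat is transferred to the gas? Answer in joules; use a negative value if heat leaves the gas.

19300 J

V₁ = nRT₁/P₁ = 2.61×8.314×485/472 = 22.3 L.
Isothermal: T stays 485 K; PV = const ⇒ V₂ = 140 L, P₂ = 75.2 kPa.
ΔU = 0 (ideal gas, T constant).
W = nRT ln(V₂/V₁) = 2.61×8.314×485×ln(6.28) = 19300 J.
Q = ΔU + W = 19300 J.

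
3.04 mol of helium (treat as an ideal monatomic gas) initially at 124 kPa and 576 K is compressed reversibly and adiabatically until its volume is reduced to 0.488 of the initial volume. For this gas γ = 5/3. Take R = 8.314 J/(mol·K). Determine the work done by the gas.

-13400 J

V₁ = nRT₁/P₁ = 3.04×8.314×576/124 = 117 L.
Adiabatic: TV^(γ−1) = const ⇒ T₂ = 576×(2.05)^0.667 = 929 K; PV^γ = const ⇒ P₂ = 410 kPa.
ΔU = nCvΔT = 3.04×12.5×(929−576) = 13400 J.
Q = 0 for an adiabatic process, so W = −ΔU = -13400 J.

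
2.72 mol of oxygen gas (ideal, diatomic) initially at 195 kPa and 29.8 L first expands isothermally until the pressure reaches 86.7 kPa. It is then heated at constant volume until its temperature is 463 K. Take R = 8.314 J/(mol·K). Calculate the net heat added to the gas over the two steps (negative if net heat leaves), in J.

T₁ = P₁V₁/(nR) = 195×29.8/(2.72×8.314) = 257 K.
Step 1 — Isothermal: T stays 257 K; PV = const ⇒ V₂ = 67.0 L, P₂ = 86.7 kPa.
ΔU = 0 (ideal gas, T constant).
W = nRT ln(V₂/V₁) = 2.72×8.314×257×ln(2.25) = 4710 J.
Q = ΔU + W = 4710 J.
State after step 1: P = 86.7 kPa, V = 67.0 L, T = 257 K.
Step 2 — Isochoric: V stays 67.0 L; P/T = const ⇒ T₂ = 463 K, P₂ = 156 kPa.
W = 0 (no volume change).
ΔU = nCvΔT = 2.72×20.8×(463−257) = 11600 J.
Q = ΔU = 11600 J.
Net over both steps: W = 4710 J, Q = 16400 J, ΔU = 11600 J.

16400 J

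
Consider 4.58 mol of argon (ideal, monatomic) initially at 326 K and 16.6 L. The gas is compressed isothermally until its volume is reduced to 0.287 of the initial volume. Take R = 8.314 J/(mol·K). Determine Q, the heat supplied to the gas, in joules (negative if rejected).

P₁ = nRT₁/V₁ = 4.58×8.314×326/16.6 = 748 kPa.
Isothermal: T stays 326 K; PV = const ⇒ V₂ = 4.76 L, P₂ = 2610 kPa.
ΔU = 0 (ideal gas, T constant).
W = nRT ln(V₂/V₁) = 4.58×8.314×326×ln(0.287) = -15500 J.
Q = ΔU + W = -15500 J.

-15500 J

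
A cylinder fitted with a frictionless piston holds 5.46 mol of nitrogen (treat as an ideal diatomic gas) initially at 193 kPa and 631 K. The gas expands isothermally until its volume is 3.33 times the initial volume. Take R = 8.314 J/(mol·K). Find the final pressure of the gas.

58.0 kPa

V₁ = nRT₁/P₁ = 5.46×8.314×631/193 = 148 L.
Isothermal: T stays 631 K; PV = const ⇒ V₂ = 494 L, P₂ = 58.0 kPa.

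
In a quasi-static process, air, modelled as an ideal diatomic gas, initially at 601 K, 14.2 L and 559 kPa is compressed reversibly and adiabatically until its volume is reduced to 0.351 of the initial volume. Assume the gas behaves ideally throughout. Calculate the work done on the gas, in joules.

n = P₁V₁/(RT₁) = 559×14.2/(8.314×601) = 1.59 mol.
Adiabatic: TV^(γ−1) = const ⇒ T₂ = 601×(2.85)^0.400 = 914 K; PV^γ = const ⇒ P₂ = 2420 kPa.
ΔU = nCvΔT = 1.59×20.8×(914−601) = 10300 J.
Q = 0 for an adiabatic process, so W = −ΔU = -10300 J.
Work done on the gas = −W_by = 10300 J.

10300 J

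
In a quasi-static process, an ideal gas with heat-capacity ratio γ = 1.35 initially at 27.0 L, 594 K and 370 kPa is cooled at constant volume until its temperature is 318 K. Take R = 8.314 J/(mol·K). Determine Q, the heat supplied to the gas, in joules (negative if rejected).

n = P₁V₁/(RT₁) = 370×27.0/(8.314×594) = 2.02 mol.
Isochoric: V stays 27.0 L; P/T = const ⇒ T₂ = 318 K, P₂ = 198 kPa.
W = 0 (no volume change).
ΔU = nCvΔT = 2.02×23.8×(318−594) = -13300 J.
Q = ΔU = -13300 J.

-13300 J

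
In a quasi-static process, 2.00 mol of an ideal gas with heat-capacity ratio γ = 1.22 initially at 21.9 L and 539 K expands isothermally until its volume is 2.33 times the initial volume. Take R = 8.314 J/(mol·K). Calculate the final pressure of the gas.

176 kPa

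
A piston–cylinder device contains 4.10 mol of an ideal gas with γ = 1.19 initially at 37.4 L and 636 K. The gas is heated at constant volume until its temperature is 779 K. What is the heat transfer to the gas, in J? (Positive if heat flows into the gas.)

P₁ = nRT₁/V₁ = 4.10×8.314×636/37.4 = 580 kPa.
Isochoric: V stays 37.4 L; P/T = const ⇒ T₂ = 779 K, P₂ = 710 kPa.
W = 0 (no volume change).
ΔU = nCvΔT = 4.10×43.8×(779−636) = 25700 J.
Q = ΔU = 25700 J.

25700 J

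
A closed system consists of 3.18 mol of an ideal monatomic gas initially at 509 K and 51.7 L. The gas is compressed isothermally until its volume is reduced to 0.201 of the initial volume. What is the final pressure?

P₁ = nRT₁/V₁ = 3.18×8.314×509/51.7 = 260 kPa.
Isothermal: T stays 509 K; PV = const ⇒ V₂ = 10.4 L, P₂ = 1290 kPa.

1290 kPa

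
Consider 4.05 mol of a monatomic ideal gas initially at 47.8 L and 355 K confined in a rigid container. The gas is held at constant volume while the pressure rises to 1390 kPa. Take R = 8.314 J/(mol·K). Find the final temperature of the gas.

P₁ = nRT₁/V₁ = 4.05×8.314×355/47.8 = 250 kPa.
Isochoric: V stays 47.8 L; P/T = const ⇒ T₂ = 1970 K, P₂ = 1390 kPa.

1970 K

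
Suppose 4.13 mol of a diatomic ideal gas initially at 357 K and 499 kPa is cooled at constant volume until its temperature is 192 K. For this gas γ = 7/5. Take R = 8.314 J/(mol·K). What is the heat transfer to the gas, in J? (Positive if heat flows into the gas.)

-14200 J

V₁ = nRT₁/P₁ = 4.13×8.314×357/499 = 24.6 L.
Isochoric: V stays 24.6 L; P/T = const ⇒ T₂ = 192 K, P₂ = 268 kPa.
W = 0 (no volume change).
ΔU = nCvΔT = 4.13×20.8×(192−357) = -14200 J.
Q = ΔU = -14200 J.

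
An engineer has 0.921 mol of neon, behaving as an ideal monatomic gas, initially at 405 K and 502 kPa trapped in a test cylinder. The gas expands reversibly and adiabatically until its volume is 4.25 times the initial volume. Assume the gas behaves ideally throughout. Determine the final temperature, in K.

V₁ = nRT₁/P₁ = 0.921×8.314×405/502 = 6.18 L.
Adiabatic: TV^(γ−1) = const ⇒ T₂ = 405×(0.235)^0.667 = 154 K; PV^γ = const ⇒ P₂ = 45.0 kPa.

154 K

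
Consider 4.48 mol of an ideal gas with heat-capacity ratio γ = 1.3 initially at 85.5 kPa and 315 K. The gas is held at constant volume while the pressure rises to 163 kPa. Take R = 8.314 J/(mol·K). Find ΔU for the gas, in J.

V₁ = nRT₁/P₁ = 4.48×8.314×315/85.5 = 137 L.
Isochoric: V stays 137 L; P/T = const ⇒ T₂ = 601 K, P₂ = 163 kPa.
For an ideal gas ΔU = nCvΔT with Cv = R/(γ−1) = 27.7 J/(mol·K).
ΔU = 4.48×27.7×(601−315) = 35400 J.

35400 J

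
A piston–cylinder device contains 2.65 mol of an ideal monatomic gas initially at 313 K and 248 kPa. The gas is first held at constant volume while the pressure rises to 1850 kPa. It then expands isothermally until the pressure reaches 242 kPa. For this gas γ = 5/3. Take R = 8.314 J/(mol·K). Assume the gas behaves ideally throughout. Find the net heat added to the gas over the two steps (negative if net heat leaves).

171000 J

V₁ = nRT₁/P₁ = 2.65×8.314×313/248 = 27.8 L.
Step 1 — Isochoric: V stays 27.8 L; P/T = const ⇒ T₂ = 2330 K, P₂ = 1850 kPa.
W = 0 (no volume change).
ΔU = nCvΔT = 2.65×12.5×(2330−313) = 66800 J.
Q = ΔU = 66800 J.
State after step 1: P = 1850 kPa, V = 27.8 L, T = 2330 K.
Step 2 — Isothermal: T stays 2330 K; PV = const ⇒ V₂ = 213 L, P₂ = 242 kPa.
ΔU = 0 (ideal gas, T constant).
W = nRT ln(V₂/V₁) = 2.65×8.314×2330×ln(7.64) = 105000 J.
Q = ΔU + W = 105000 J.
Net over both steps: W = 105000 J, Q = 171000 J, ΔU = 66800 J.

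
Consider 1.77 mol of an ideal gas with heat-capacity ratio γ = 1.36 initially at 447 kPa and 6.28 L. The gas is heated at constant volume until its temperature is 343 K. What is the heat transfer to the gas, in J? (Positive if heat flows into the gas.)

T₁ = P₁V₁/(nR) = 447×6.28/(1.77×8.314) = 191 K.
Isochoric: V stays 6.28 L; P/T = const ⇒ T₂ = 343 K, P₂ = 804 kPa.
W = 0 (no volume change).
ΔU = nCvΔT = 1.77×23.1×(343−191) = 6220 J.
Q = ΔU = 6220 J.

6220 J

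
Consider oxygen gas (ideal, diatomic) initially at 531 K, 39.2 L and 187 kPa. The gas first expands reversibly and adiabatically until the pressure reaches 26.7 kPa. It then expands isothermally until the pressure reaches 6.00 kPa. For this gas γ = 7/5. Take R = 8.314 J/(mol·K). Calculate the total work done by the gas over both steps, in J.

n = P₁V₁/(RT₁) = 187×39.2/(8.314×531) = 1.66 mol.
Step 1 — Adiabatic: T₂/T₁ = (P₂/P₁)^((γ−1)/γ) ⇒ T₂ = 531×(0.143)^0.286 = 304 K; V₂ = 157 L.
ΔU = nCvΔT = 1.66×20.8×(304−531) = -7820 J.
Q = 0 for an adiabatic process, so W = −ΔU = 7820 J.
State after step 1: P = 26.7 kPa, V = 157 L, T = 304 K.
Step 2 — Isothermal: T stays 304 K; PV = const ⇒ V₂ = 701 L, P₂ = 6.00 kPa.
ΔU = 0 (ideal gas, T constant).
W = nRT ln(V₂/V₁) = 1.66×8.314×304×ln(4.45) = 6280 J.
Q = ΔU + W = 6280 J.
Net over both steps: W = 14100 J, Q = 6280 J, ΔU = -7820 J.

14100 J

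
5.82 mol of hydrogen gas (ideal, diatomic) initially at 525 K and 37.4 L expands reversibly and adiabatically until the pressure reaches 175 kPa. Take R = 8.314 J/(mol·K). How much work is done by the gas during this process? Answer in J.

20400 J

P₁ = nRT₁/V₁ = 5.82×8.314×525/37.4 = 679 kPa.
Adiabatic: T₂/T₁ = (P₂/P₁)^((γ−1)/γ) ⇒ T₂ = 525×(0.258)^0.286 = 356 K; V₂ = 98.5 L.
ΔU = nCvΔT = 5.82×20.8×(356−525) = -20400 J.
Q = 0 for an adiabatic process, so W = −ΔU = 20400 J.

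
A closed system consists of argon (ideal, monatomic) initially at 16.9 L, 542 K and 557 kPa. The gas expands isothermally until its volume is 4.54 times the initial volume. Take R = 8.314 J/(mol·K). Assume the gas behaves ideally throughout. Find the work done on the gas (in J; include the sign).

-14200 J

n = P₁V₁/(RT₁) = 557×16.9/(8.314×542) = 2.09 mol.
Isothermal: T stays 542 K; PV = const ⇒ V₂ = 76.7 L, P₂ = 123 kPa.
W = nRT ln(V₂/V₁) = 2.09×8.314×542×ln(4.54) = 14200 J.
Work done on the gas = −W_by = -14200 J.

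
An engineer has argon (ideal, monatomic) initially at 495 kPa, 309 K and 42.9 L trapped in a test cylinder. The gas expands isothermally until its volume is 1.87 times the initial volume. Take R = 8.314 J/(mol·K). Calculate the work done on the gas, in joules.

n = P₁V₁/(RT₁) = 495×42.9/(8.314×309) = 8.27 mol.
Isothermal: T stays 309 K; PV = const ⇒ V₂ = 80.2 L, P₂ = 265 kPa.
W = nRT ln(V₂/V₁) = 8.27×8.314×309×ln(1.87) = 13300 J.
Work done on the gas = −W_by = -13300 J.

-13300 J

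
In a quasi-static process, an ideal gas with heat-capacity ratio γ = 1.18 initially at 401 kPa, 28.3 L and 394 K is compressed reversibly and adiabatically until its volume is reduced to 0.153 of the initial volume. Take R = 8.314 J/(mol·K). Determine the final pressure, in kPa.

3670 kPa

Adiabatic: TV^(γ−1) = const ⇒ T₂ = 394×(6.54)^0.180 = 552 K; PV^γ = const ⇒ P₂ = 3670 kPa.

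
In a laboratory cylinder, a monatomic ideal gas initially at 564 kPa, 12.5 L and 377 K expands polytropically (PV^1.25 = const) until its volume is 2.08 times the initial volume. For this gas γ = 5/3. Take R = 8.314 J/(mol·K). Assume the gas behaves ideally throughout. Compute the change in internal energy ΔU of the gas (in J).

-1770 J

n = P₁V₁/(RT₁) = 564×12.5/(8.314×377) = 2.25 mol.
Polytropic n=1.25: T₂ = T₁(V₁/V₂)^(n−1) = 377×(0.481)^0.25 = 314 K; P₂ = P₁(V₁/V₂)^n = 226 kPa.
For an ideal gas ΔU = nCvΔT with Cv = (3/2)R = 12.5 J/(mol·K).
ΔU = 2.25×12.5×(314−377) = -1770 J.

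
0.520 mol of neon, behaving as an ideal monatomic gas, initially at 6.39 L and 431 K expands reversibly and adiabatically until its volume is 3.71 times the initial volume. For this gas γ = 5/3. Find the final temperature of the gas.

P₁ = nRT₁/V₁ = 0.520×8.314×431/6.39 = 292 kPa.
Adiabatic: TV^(γ−1) = const ⇒ T₂ = 431×(0.270)^0.667 = 180 K; PV^γ = const ⇒ P₂ = 32.8 kPa.

180 K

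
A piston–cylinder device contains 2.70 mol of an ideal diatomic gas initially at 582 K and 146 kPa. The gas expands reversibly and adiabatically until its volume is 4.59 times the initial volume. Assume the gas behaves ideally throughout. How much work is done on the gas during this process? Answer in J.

-14900 J

V₁ = nRT₁/P₁ = 2.70×8.314×582/146 = 89.5 L.
Adiabatic: TV^(γ−1) = const ⇒ T₂ = 582×(0.218)^0.400 = 316 K; PV^γ = const ⇒ P₂ = 17.3 kPa.
ΔU = nCvΔT = 2.70×20.8×(316−582) = -14900 J.
Q = 0 for an adiabatic process, so W = −ΔU = 14900 J.
Work done on the gas = −W_by = -14900 J.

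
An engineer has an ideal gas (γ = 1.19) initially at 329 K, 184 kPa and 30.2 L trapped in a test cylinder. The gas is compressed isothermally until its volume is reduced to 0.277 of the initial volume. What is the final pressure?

664 kPa

Isothermal: T stays 329 K; PV = const ⇒ V₂ = 8.37 L, P₂ = 664 kPa.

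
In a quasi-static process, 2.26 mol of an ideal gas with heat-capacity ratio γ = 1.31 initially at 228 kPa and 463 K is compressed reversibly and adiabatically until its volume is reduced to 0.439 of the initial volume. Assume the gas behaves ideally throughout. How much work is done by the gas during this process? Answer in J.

V₁ = nRT₁/P₁ = 2.26×8.314×463/228 = 38.2 L.
Adiabatic: TV^(γ−1) = const ⇒ T₂ = 463×(2.28)^0.310 = 598 K; PV^γ = const ⇒ P₂ = 670 kPa.
ΔU = nCvΔT = 2.26×26.8×(598−463) = 8160 J.
Q = 0 for an adiabatic process, so W = −ΔU = -8160 J.

-8160 J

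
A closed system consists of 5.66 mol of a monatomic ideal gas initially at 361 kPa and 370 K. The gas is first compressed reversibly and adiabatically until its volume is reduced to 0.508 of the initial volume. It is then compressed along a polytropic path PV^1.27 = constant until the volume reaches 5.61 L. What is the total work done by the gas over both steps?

V₁ = nRT₁/P₁ = 5.66×8.314×370/361 = 48.2 L.
Step 1 — Adiabatic: TV^(γ−1) = const ⇒ T₂ = 370×(1.97)^0.667 = 581 K; PV^γ = const ⇒ P₂ = 1120 kPa.
ΔU = nCvΔT = 5.66×12.5×(581−370) = 14900 J.
Q = 0 for an adiabatic process, so W = −ΔU = -14900 J.
State after step 1: P = 1120 kPa, V = 24.5 L, T = 581 K.
Step 2 — Polytropic n=1.27: T₂ = T₁(V₁/V₂)^(n−1) = 581×(4.37)^0.27 = 865 K; P₂ = P₁(V₁/V₂)^n = 7260 kPa.
W = (P₁V₁−P₂V₂)/(n−1) = (1120×24.5−7260×5.61)/0.27 = -49500 J.
ΔU = nCvΔT = 5.66×12.5×(865−581) = 20100 J.
Q = ΔU + W = -29500 J.
Net over both steps: W = -64400 J, Q = -29500 J, ΔU = 35000 J.

-64400 J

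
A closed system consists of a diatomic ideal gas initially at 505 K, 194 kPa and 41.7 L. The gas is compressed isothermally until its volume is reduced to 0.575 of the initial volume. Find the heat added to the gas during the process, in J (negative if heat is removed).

n = P₁V₁/(RT₁) = 194×41.7/(8.314×505) = 1.93 mol.
Isothermal: T stays 505 K; PV = const ⇒ V₂ = 24.0 L, P₂ = 337 kPa.
ΔU = 0 (ideal gas, T constant).
W = nRT ln(V₂/V₁) = 1.93×8.314×505×ln(0.575) = -4480 J.
Q = ΔU + W = -4480 J.

-4480 J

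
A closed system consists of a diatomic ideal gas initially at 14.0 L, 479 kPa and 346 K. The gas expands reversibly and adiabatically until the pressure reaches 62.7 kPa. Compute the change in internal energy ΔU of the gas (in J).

-7390 J

n = P₁V₁/(RT₁) = 479×14.0/(8.314×346) = 2.33 mol.
Adiabatic: T₂/T₁ = (P₂/P₁)^((γ−1)/γ) ⇒ T₂ = 346×(0.131)^0.286 = 194 K; V₂ = 59.8 L.
For an ideal gas ΔU = nCvΔT with Cv = (5/2)R = 20.8 J/(mol·K).
ΔU = 2.33×20.8×(194−346) = -7390 J.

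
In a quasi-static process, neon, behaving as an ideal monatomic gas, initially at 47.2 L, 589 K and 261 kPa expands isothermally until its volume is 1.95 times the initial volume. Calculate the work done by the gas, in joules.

8230 J

n = P₁V₁/(RT₁) = 261×47.2/(8.314×589) = 2.52 mol.
Isothermal: T stays 589 K; PV = const ⇒ V₂ = 92.0 L, P₂ = 134 kPa.
W = nRT ln(V₂/V₁) = 2.52×8.314×589×ln(1.95) = 8230 J.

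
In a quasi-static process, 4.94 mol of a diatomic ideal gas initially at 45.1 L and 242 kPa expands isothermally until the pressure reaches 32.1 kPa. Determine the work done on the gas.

-22000 J

T₁ = P₁V₁/(nR) = 242×45.1/(4.94×8.314) = 266 K.
Isothermal: T stays 266 K; PV = const ⇒ V₂ = 340 L, P₂ = 32.1 kPa.
W = nRT ln(V₂/V₁) = 4.94×8.314×266×ln(7.54) = 22000 J.
Work done on the gas = −W_by = -22000 J.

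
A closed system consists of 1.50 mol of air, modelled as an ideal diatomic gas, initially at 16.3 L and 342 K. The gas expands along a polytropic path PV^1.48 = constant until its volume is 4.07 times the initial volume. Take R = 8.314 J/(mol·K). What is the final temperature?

174 K

P₁ = nRT₁/V₁ = 1.50×8.314×342/16.3 = 262 kPa.
Polytropic n=1.48: T₂ = T₁(V₁/V₂)^(n−1) = 342×(0.246)^0.48 = 174 K; P₂ = P₁(V₁/V₂)^n = 32.8 kPa.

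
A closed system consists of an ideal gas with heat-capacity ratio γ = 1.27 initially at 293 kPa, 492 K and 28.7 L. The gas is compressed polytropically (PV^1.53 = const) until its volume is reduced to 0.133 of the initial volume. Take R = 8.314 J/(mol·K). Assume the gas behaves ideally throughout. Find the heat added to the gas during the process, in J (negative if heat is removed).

29200 J

n = P₁V₁/(RT₁) = 293×28.7/(8.314×492) = 2.06 mol.
Polytropic n=1.53: T₂ = T₁(V₁/V₂)^(n−1) = 492×(7.52)^0.53 = 1430 K; P₂ = P₁(V₁/V₂)^n = 6420 kPa.
W = (P₁V₁−P₂V₂)/(n−1) = (293×28.7−6420×3.82)/0.53 = -30400 J.
ΔU = nCvΔT = 2.06×30.8×(1430−492) = 59600 J.
Q = ΔU + W = 29200 J.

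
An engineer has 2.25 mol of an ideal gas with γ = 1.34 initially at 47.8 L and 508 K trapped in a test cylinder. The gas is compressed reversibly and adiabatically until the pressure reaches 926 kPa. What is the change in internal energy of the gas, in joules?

13300 J

P₁ = nRT₁/V₁ = 2.25×8.314×508/47.8 = 199 kPa.
Adiabatic: T₂/T₁ = (P₂/P₁)^((γ−1)/γ) ⇒ T₂ = 508×(4.66)^0.254 = 751 K; V₂ = 15.2 L.
For an ideal gas ΔU = nCvΔT with Cv = R/(γ−1) = 24.5 J/(mol·K).
ΔU = 2.25×24.5×(751−508) = 13300 J.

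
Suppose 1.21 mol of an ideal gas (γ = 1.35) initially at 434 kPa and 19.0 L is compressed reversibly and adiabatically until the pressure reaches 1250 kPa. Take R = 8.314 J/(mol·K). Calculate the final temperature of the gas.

1080 K

T₁ = P₁V₁/(nR) = 434×19.0/(1.21×8.314) = 820 K.
Adiabatic: T₂/T₁ = (P₂/P₁)^((γ−1)/γ) ⇒ T₂ = 820×(2.88)^0.259 = 1080 K; V₂ = 8.68 L.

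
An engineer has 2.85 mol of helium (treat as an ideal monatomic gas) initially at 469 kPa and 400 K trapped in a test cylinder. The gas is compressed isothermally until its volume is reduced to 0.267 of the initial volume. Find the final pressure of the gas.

1760 kPa

V₁ = nRT₁/P₁ = 2.85×8.314×400/469 = 20.2 L.
Isothermal: T stays 400 K; PV = const ⇒ V₂ = 5.40 L, P₂ = 1760 kPa.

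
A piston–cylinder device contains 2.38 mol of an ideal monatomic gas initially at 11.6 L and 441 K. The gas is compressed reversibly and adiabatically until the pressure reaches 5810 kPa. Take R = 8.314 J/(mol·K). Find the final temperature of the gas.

P₁ = nRT₁/V₁ = 2.38×8.314×441/11.6 = 752 kPa.
Adiabatic: T₂/T₁ = (P₂/P₁)^((γ−1)/γ) ⇒ T₂ = 441×(7.72)^0.400 = 999 K; V₂ = 3.40 L.

999 K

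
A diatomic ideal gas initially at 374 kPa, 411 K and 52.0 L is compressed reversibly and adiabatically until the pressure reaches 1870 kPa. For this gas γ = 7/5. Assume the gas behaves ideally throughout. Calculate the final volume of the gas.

16.5 L

Adiabatic: T₂/T₁ = (P₂/P₁)^((γ−1)/γ) ⇒ T₂ = 411×(5.00)^0.286 = 651 K; V₂ = 16.5 L.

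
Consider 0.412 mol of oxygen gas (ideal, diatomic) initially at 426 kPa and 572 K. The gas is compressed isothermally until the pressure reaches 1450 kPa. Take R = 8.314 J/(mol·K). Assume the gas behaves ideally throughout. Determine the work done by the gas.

-2400 J

V₁ = nRT₁/P₁ = 0.412×8.314×572/426 = 4.60 L.
Isothermal: T stays 572 K; PV = const ⇒ V₂ = 1.35 L, P₂ = 1450 kPa.
W = nRT ln(V₂/V₁) = 0.412×8.314×572×ln(0.294) = -2400 J.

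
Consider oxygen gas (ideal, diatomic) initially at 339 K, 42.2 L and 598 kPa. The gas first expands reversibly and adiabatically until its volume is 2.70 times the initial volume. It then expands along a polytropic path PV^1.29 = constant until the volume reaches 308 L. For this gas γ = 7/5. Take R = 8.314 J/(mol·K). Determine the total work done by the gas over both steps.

n = P₁V₁/(RT₁) = 598×42.2/(8.314×339) = 8.95 mol.
Step 1 — Adiabatic: TV^(γ−1) = const ⇒ T₂ = 339×(0.370)^0.400 = 228 K; PV^γ = const ⇒ P₂ = 149 kPa.
ΔU = nCvΔT = 8.95×20.8×(228−339) = -20700 J.
Q = 0 for an adiabatic process, so W = −ΔU = 20700 J.
State after step 1: P = 149 kPa, V = 114 L, T = 228 K.
Step 2 — Polytropic n=1.29: T₂ = T₁(V₁/V₂)^(n−1) = 228×(0.370)^0.29 = 171 K; P₂ = P₁(V₁/V₂)^n = 41.3 kPa.
W = (P₁V₁−P₂V₂)/(n−1) = (149×114−41.3×308)/0.29 = 14700 J.
ΔU = nCvΔT = 8.95×20.8×(171−228) = -10600 J.
Q = ΔU + W = 4030 J.
Net over both steps: W = 35300 J, Q = 4030 J, ΔU = -31300 J.

35300 J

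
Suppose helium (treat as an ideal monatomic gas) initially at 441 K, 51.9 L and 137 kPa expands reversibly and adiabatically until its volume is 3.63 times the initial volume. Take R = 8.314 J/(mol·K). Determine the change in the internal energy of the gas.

-6150 J

n = P₁V₁/(RT₁) = 137×51.9/(8.314×441) = 1.94 mol.
Adiabatic: TV^(γ−1) = const ⇒ T₂ = 441×(0.275)^0.667 = 187 K; PV^γ = const ⇒ P₂ = 16.0 kPa.
For an ideal gas ΔU = nCvΔT with Cv = (3/2)R = 12.5 J/(mol·K).
ΔU = 1.94×12.5×(187−441) = -6150 J.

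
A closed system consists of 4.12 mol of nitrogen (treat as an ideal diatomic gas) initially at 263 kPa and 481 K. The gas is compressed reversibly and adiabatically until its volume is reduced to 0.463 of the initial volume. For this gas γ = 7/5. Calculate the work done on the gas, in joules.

V₁ = nRT₁/P₁ = 4.12×8.314×481/263 = 62.6 L.
Adiabatic: TV^(γ−1) = const ⇒ T₂ = 481×(2.16)^0.400 = 655 K; PV^γ = const ⇒ P₂ = 773 kPa.
ΔU = nCvΔT = 4.12×20.8×(655−481) = 14900 J.
Q = 0 for an adiabatic process, so W = −ΔU = -14900 J.
Work done on the gas = −W_by = 14900 J.

14900 J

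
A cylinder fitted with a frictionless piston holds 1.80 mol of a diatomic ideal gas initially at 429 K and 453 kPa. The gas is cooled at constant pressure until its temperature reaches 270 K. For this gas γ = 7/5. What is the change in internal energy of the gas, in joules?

V₁ = nRT₁/P₁ = 1.80×8.314×429/453 = 14.2 L.
Isobaric: P stays 453 kPa; V/T = const ⇒ T₂ = 270 K, V₂ = 8.92 L.
For an ideal gas ΔU = nCvΔT with Cv = (5/2)R = 20.8 J/(mol·K).
ΔU = 1.80×20.8×(270−429) = -5950 J.

-5950 J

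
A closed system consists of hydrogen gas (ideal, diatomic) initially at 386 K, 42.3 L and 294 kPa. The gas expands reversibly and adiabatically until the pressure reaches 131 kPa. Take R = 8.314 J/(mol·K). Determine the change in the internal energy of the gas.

-6410 J

n = P₁V₁/(RT₁) = 294×42.3/(8.314×386) = 3.88 mol.
Adiabatic: T₂/T₁ = (P₂/P₁)^((γ−1)/γ) ⇒ T₂ = 386×(0.446)^0.286 = 306 K; V₂ = 75.4 L.
For an ideal gas ΔU = nCvΔT with Cv = (5/2)R = 20.8 J/(mol·K).
ΔU = 3.88×20.8×(306−386) = -6410 J.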